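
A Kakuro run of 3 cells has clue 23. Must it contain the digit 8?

Yes

The only way to make 23 from 3 distinct digits is {6,8,9}, which contains 8.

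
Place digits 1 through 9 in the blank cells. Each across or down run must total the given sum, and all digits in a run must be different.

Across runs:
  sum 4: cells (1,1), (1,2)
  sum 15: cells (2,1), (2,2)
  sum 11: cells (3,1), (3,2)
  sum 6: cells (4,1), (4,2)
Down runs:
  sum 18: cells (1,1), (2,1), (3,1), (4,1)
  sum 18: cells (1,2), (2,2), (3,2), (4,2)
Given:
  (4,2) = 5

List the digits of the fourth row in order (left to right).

1 5

4 in 2 cells must be {1,3}.
(4,1) = 6 − 5 = 1 completes the 6 across.
(1,1) = 3: the only remaining digit allowed by both the 4 across and the 18 down.
(1,2) = 4 − 3 = 1 completes the 4 across.
No cell is forced outright now. (2,2) can only be 8 or 9 (the digits allowed by both its 15 across and its 18 down). If (2,2) = 8: then (2,1) would have to be in {7} for the 15 across but in {5,6,8,9} for the 18 down — contradiction. So (2,2) = 9.
(2,1) = 15 − 9 = 6 completes the 15 across.
(3,1) = 18 − 10 = 8 completes the 18 down.
(3,2) = 11 − 8 = 3 completes the 11 across.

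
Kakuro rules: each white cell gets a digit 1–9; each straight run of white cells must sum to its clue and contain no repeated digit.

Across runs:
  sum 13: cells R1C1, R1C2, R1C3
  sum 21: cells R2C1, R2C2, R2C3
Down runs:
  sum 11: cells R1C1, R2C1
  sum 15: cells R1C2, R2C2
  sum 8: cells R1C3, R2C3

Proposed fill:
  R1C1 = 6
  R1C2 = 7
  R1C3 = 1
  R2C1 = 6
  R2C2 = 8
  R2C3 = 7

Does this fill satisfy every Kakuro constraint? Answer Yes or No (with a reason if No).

No — the down run R1C1–R2C1 sums to 12, not 11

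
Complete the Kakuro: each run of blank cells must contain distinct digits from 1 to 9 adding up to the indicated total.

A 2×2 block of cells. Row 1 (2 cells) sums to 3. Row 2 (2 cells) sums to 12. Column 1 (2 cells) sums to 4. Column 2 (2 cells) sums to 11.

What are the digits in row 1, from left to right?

3 in 2 cells must be {1,2}; 4 in 2 cells must be {1,3}.
The 3 across and the 4 down share only 1, so (1,1) = 1.
(1,2) = 3 − 1 = 2 completes the 3 across.
(2,1) = 4 − 1 = 3 completes the 4 down.
(2,2) = 12 − 3 = 9 completes the 12 across.

1 2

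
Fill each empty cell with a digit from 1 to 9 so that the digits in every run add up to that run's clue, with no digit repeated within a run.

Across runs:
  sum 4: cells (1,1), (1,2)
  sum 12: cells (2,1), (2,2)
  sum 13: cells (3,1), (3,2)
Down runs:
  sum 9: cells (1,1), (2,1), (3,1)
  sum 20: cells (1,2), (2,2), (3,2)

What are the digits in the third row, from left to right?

5 8

4 in 2 cells must be {1,3}.
The 4 across and the 20 down share only 3, so (1,2) = 3.
(1,1) = 4 − 3 = 1 completes the 4 across.
Nothing is forced directly, so branch on (2,1), whose candidates are 3 or 5. If (2,1) = 5: then (2,2) would have to be in {7} for the 12 across but in {8,9} for the 20 down — contradiction. So (2,1) = 3.
(2,2) = 12 − 3 = 9 completes the 12 across.
(3,1) = 9 − 4 = 5 completes the 9 down.
(3,2) = 13 − 5 = 8 completes the 13 across.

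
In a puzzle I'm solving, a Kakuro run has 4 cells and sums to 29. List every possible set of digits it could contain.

{5,7,8,9}

4 distinct digits from 1–9 sum between 10 and 30.
Only one set works: {5,7,8,9}.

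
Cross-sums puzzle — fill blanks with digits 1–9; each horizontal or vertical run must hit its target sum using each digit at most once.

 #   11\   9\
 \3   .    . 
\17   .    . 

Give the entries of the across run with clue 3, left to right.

2 1

3 in 2 cells must be {1,2}; 17 in 2 cells must be {8,9}.
The 3 across and the 11 down share only 2, so R1C1 = 2.
R1C2 = 3 − 2 = 1 completes the 3 across.
R2C1 = 11 − 2 = 9 completes the 11 down.
R2C2 = 17 − 9 = 8 completes the 17 across.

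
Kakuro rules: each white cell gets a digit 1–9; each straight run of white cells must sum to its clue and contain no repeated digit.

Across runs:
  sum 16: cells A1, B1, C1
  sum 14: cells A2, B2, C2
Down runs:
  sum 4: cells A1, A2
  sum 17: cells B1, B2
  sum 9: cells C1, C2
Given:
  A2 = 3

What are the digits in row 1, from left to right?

4 in 2 cells must be {1,3}; 17 in 2 cells must be {8,9}.
A1 = 4 − 3 = 1 completes the 4 down.
Given what's placed, B2 must be 9 to fit the 14 across and 17 down.
C2 = 14 − 12 = 2 completes the 14 across.
B1 = 17 − 9 = 8 completes the 17 down.
C1 = 16 − 9 = 7 completes the 16 across.

1 8 7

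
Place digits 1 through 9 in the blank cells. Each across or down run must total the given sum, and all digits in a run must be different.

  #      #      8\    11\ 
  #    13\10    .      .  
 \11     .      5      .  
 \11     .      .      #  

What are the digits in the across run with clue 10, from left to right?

1 9

R2C1 = 4: the only remaining digit allowed by both the 11 across and the 13 down.
R2C3 = 11 − 9 = 2 completes the 11 across.
R3C1 = 13 − 4 = 9 completes the 13 down.
R3C2 = 11 − 9 = 2 completes the 11 across.
R1C2 = 8 − 7 = 1 completes the 8 down.
R1C3 = 10 − 1 = 9 completes the 10 across.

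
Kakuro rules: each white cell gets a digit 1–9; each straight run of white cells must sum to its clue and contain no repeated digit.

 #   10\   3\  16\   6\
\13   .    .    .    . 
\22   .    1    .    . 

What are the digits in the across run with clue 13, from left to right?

3 2 7 1

3 in 2 cells must be {1,2}; 16 in 2 cells must be {7,9}.
R1C2 = 3 − 1 = 2 completes the 3 down.
Given what's placed, R1C3 must be 7 to fit the 13 across and 16 down.
R1C4 = 1: the only remaining digit allowed by both the 13 across and the 6 down.
R2C3 = 16 − 7 = 9 completes the 16 down.
R2C4 = 6 − 1 = 5 completes the 6 down.
R1C1 = 13 − 10 = 3 completes the 13 across.
R2C1 = 22 − 15 = 7 completes the 22 across.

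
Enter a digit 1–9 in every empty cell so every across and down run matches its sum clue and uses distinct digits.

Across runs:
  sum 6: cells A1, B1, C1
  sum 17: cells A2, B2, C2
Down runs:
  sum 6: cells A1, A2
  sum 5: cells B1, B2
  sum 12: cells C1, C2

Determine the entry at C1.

6 in 3 cells must be {1,2,3}.
The 6 across and the 12 down share only 3, so C1 = 3.
C2 = 12 − 3 = 9 completes the 12 down.
Nothing is forced directly, so branch on A1, whose candidates are 1 or 2. If A1 = 2: that forces B1 = 1, after which A2 would have to be in {1,2,3,5,6,7} for the 17 across but in {4} for the 6 down — contradiction. So A1 = 1.
B1 = 6 − 4 = 2 completes the 6 across.
A2 = 6 − 1 = 5 completes the 6 down.
B2 = 17 − 14 = 3 completes the 17 across.

3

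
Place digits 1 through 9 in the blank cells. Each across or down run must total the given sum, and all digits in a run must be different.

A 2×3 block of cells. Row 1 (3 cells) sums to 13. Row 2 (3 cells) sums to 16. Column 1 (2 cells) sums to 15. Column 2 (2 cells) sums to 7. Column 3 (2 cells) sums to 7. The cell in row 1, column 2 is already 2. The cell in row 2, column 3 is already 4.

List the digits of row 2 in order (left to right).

7 5 4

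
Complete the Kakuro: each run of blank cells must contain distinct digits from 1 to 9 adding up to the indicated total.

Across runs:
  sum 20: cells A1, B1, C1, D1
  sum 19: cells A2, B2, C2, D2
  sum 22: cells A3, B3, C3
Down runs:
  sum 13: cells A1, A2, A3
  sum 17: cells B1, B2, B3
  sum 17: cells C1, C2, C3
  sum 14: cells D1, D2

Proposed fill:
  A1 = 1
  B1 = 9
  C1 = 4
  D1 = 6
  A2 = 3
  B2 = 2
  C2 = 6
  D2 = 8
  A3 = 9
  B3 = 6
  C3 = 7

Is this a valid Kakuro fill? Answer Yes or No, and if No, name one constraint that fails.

Across: 1+9+4+6=20; 3+2+6+8=19; 9+6+7=22. Down: 1+3+9=13; 9+2+6=17; 4+6+7=17; 6+8=14. No digit repeats within any run.

Yes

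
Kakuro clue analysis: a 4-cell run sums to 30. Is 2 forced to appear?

No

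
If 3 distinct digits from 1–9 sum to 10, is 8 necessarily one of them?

Counterexample: {1,2,7} sums to 10 without using 8.

No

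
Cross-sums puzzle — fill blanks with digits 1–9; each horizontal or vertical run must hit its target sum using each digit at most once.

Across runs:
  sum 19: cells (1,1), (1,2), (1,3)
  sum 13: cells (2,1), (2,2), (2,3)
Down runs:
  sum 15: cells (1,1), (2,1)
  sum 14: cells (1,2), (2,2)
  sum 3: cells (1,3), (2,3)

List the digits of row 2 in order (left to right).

3 in 2 cells must be {1,2}.
The 19 across and the 3 down share only 2, so (1,3) = 2.
(2,3) = 3 − 2 = 1 completes the 3 down.
Nothing is forced directly, so branch on (1,1), whose candidates are 8 or 9. If (1,1) = 9: that forces (1,2) = 8, after which (2,1) would have to be in {3,4,5,7,8,9} for the 13 across but in {6} for the 15 down — contradiction. So (1,1) = 8.
(1,2) = 19 − 10 = 9 completes the 19 across.
(2,1) = 15 − 8 = 7 completes the 15 down.
(2,2) = 13 − 8 = 5 completes the 13 across.

7, 5, 1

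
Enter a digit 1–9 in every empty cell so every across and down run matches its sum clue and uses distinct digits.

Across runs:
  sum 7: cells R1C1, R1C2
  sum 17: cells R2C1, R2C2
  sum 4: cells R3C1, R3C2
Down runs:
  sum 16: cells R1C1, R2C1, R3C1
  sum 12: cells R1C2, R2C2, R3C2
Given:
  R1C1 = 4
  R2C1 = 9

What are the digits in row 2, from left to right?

17 in 2 cells must be {8,9}; 4 in 2 cells must be {1,3}.
R1C2 = 7 − 4 = 3 completes the 7 across.
R2C2 = 17 − 9 = 8 completes the 17 across.
R3C1 = 16 − 13 = 3 completes the 16 down.
R3C2 = 4 − 3 = 1 completes the 4 across.

9 8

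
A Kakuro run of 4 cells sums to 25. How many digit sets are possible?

6

4 distinct digits from 1–9 sum between 10 and 30.
Enumerating: {1,7,8,9}, {2,6,8,9}, {3,5,8,9}, {3,6,7,9}, {4,5,7,9}, {4,6,7,8}.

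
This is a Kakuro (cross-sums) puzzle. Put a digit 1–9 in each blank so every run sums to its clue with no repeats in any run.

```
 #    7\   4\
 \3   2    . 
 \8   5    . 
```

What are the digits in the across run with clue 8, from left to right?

3 in 2 cells must be {1,2}; 4 in 2 cells must be {1,3}.
R1C2 = 3 − 2 = 1 completes the 3 across.
R2C2 = 8 − 5 = 3 completes the 8 across.

5 3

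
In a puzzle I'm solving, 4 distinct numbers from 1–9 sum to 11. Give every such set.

4 distinct digits from 1–9 sum between 10 and 30.
Only one set works: {1,2,3,5}.

{1,2,3,5}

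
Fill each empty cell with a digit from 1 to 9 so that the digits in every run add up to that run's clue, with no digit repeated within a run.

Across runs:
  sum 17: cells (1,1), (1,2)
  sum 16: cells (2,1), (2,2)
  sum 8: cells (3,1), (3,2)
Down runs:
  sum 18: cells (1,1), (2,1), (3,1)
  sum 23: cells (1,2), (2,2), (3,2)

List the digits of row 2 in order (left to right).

7 9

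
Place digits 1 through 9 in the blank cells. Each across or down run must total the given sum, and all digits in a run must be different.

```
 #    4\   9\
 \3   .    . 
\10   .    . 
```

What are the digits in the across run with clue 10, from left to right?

3 in 2 cells must be {1,2}; 4 in 2 cells must be {1,3}.
The 3 across and the 4 down share only 1, so R1C1 = 1.
R1C2 = 3 − 1 = 2 completes the 3 across.
R2C1 = 4 − 1 = 3 completes the 4 down.
R2C2 = 10 − 3 = 7 completes the 10 across.

3 7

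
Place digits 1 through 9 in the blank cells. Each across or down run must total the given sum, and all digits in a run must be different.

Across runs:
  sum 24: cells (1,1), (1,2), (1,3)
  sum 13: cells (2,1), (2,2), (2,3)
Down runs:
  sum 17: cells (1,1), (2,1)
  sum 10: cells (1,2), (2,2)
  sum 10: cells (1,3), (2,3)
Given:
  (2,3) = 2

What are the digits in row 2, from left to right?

8 3 2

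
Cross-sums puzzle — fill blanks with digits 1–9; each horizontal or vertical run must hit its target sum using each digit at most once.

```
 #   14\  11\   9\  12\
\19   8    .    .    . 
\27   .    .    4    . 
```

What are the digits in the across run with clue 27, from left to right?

R1C3 = 9 − 4 = 5 completes the 9 down.
R1C4 = 4: the only remaining digit allowed by both the 19 across and the 12 down.
R2C1 = 14 − 8 = 6 completes the 14 down.
R2C4 = 12 − 4 = 8 completes the 12 down.
R1C2 = 19 − 17 = 2 completes the 19 across.
R2C2 = 27 − 18 = 9 completes the 27 across.

6, 9, 4, 8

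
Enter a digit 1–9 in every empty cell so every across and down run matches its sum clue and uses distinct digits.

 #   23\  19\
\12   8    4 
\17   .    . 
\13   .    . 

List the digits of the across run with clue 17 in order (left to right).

9 8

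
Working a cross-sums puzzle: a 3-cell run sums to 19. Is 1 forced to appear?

No

Counterexample: {2,8,9} sums to 19 without using 1.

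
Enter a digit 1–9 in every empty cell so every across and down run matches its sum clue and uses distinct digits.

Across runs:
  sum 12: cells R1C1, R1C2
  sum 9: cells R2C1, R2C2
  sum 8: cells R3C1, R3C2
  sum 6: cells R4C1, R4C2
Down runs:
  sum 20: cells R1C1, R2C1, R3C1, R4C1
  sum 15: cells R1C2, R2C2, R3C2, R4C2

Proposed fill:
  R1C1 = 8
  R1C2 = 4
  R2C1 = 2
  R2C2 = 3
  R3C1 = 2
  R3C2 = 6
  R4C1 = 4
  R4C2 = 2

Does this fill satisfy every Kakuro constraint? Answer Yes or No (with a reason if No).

No — the across run R2C1–R2C2 sums to 5, not 9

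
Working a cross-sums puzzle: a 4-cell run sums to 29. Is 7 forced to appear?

The only way to make 29 from 4 distinct digits is {5,7,8,9}, which contains 7.

Yes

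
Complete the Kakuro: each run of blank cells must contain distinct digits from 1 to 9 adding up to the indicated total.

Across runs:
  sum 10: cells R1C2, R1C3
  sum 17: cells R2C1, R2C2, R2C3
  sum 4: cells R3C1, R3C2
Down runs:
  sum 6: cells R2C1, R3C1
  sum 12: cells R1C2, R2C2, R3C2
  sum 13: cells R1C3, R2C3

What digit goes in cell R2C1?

4 in 2 cells must be {1,3}.
The 4 across and the 6 down share only 1, so R3C1 = 1.
R3C2 = 4 − 1 = 3 completes the 4 across.
R2C1 = 6 − 1 = 5 completes the 6 down.
No cell is forced outright now. R2C2 can only be 4 or 8 (the digits allowed by both its 17 across and its 12 down). If R2C2 = 4: then R1C2 would have to be in {1,2,3,4,6,7,8,9} for the 10 across but in {5} for the 12 down — contradiction. So R2C2 = 8.
R1C2 = 12 − 11 = 1 completes the 12 down.
R1C3 = 10 − 1 = 9 completes the 10 across.
R2C3 = 17 − 13 = 4 completes the 17 across.

5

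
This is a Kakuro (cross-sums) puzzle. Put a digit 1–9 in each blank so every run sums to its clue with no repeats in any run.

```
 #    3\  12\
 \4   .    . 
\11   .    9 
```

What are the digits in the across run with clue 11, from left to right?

4 in 2 cells must be {1,3}; 3 in 2 cells must be {1,2}.
R1C1 = 1: only digit in both the 4-across and 3-down candidate sets.
R1C2 = 4 − 1 = 3 completes the 4 across.
R2C1 = 11 − 9 = 2 completes the 11 across.

2 9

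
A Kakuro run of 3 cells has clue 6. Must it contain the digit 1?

The only way to make 6 from 3 distinct digits is {1,2,3}, which contains 1.

Yes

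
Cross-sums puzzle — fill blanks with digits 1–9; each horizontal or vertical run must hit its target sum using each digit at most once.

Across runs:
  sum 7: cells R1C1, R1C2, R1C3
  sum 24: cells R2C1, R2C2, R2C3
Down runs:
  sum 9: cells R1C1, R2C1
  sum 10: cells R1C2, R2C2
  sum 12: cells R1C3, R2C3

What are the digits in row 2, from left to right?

7, 9, 8

7 in 3 cells must be {1,2,4}; 24 in 3 cells must be {7,8,9}.
The 7 across and the 12 down share only 4, so R1C3 = 4.
R2C3 = 12 − 4 = 8 completes the 12 down.
Given what's placed, R2C1 must be 7 to fit the 24 across and 9 down.
R2C2 = 24 − 15 = 9 completes the 24 across.
R1C1 = 9 − 7 = 2 completes the 9 down.
R1C2 = 7 − 6 = 1 completes the 7 across.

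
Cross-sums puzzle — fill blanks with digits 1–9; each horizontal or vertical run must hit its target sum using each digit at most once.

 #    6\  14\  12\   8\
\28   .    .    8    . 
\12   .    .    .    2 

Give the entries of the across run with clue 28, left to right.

5, 9, 8, 6

R1C4 = 8 − 2 = 6 completes the 8 down.
R2C3 = 12 − 8 = 4 completes the 12 down.
R1C1 = 5: the only remaining digit allowed by both the 28 across and the 6 down.
R1C2 = 28 − 19 = 9 completes the 28 across.
R2C1 = 6 − 5 = 1 completes the 6 down.
R2C2 = 12 − 7 = 5 completes the 12 across.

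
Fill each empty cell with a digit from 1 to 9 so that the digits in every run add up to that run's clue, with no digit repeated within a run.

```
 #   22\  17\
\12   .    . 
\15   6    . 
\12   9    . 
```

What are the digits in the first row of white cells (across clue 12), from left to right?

7 5

R1C1 = 22 − 15 = 7 completes the 22 down.
R1C2 = 12 − 7 = 5 completes the 12 across.
R2C2 = 15 − 6 = 9 completes the 15 across.
R3C2 = 12 − 9 = 3 completes the 12 across.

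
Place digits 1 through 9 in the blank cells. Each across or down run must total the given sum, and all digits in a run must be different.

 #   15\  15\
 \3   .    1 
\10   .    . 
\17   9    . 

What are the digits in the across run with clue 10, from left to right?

3 in 2 cells must be {1,2}; 17 in 2 cells must be {8,9}.
R1C1 = 3 − 1 = 2 completes the 3 across.
R2C1 = 15 − 11 = 4 completes the 15 down.
R2C2 = 10 − 4 = 6 completes the 10 across.
R3C2 = 17 − 9 = 8 completes the 17 across.

4, 6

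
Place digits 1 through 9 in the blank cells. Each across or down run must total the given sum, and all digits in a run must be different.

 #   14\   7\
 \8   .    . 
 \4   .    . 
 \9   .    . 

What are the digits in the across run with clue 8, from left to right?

4 in 2 cells must be {1,3}; 7 in 3 cells must be {1,2,4}.
The 4 across and the 7 down share only 1, so R2C2 = 1.
Given what's placed, R1C2 must be 2 to fit the 8 across and 7 down.
R2C1 = 4 − 1 = 3 completes the 4 across.
R3C2 = 7 − 3 = 4 completes the 7 down.
R1C1 = 8 − 2 = 6 completes the 8 across.
R3C1 = 9 − 4 = 5 completes the 9 across.

6 2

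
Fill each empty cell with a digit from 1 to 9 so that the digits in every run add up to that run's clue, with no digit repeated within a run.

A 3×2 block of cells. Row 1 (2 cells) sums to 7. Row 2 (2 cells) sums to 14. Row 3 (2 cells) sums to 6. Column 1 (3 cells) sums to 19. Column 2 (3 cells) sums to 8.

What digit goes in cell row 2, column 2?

The 14 across and the 8 down share only 5, so (2,2) = 5.
(2,1) = 14 − 5 = 9 completes the 14 across.
Nothing is forced directly, so branch on (1,2), whose candidates are 1 or 2. If (1,2) = 2: then (1,1) would have to be in {5} for the 7 across but in {2,3,4,6,7,8} for the 19 down — contradiction. So (1,2) = 1.
(1,1) = 7 − 1 = 6 completes the 7 across.
(3,1) = 19 − 15 = 4 completes the 19 down.
(3,2) = 6 − 4 = 2 completes the 6 across.

5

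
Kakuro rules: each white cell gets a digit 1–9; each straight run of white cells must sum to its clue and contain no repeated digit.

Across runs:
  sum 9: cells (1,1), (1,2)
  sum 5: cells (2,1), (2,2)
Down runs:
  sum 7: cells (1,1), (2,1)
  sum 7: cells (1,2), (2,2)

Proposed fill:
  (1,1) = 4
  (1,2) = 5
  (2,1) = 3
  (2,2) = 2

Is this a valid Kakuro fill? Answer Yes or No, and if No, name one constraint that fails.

Across: 4+5=9; 3+2=5. Down: 4+3=7; 5+2=7. No digit repeats within any run.

Yes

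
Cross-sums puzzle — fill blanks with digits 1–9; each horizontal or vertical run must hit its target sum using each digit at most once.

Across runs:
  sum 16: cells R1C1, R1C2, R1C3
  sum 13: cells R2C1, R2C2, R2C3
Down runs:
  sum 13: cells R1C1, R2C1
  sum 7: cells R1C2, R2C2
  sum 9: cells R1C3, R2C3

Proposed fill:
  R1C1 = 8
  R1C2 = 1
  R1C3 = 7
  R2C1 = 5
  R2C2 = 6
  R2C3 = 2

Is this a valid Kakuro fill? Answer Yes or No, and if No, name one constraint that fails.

Across: 8+1+7=16; 5+6+2=13. Down: 8+5=13; 1+6=7; 7+2=9. No digit repeats within any run.

Yes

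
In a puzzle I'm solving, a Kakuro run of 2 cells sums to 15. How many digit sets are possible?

2 distinct digits from 1–9 sum between 3 and 17.
Enumerating: {6,9}, {7,8}.

2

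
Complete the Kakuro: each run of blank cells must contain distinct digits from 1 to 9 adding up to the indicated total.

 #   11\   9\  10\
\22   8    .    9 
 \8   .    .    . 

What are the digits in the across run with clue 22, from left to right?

8, 5, 9

R1C2 = 22 − 17 = 5 completes the 22 across.
R2C1 = 11 − 8 = 3 completes the 11 down.
R2C2 = 9 − 5 = 4 completes the 9 down.
R2C3 = 8 − 7 = 1 completes the 8 across.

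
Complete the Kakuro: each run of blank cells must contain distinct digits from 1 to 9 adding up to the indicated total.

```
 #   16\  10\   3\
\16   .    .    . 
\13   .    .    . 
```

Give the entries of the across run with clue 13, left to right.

16 in 2 cells must be {7,9}; 3 in 2 cells must be {1,2}.
Nothing is forced directly, so branch on R1C3, whose candidates are 1 or 2. If R1C3 = 2: that forces R1C1 = 9, after which R1C2 would have to be in {5} for the 16 across but in {1,2,3,4,6,7,8,9} for the 10 down — contradiction. So R1C3 = 1.
R2C3 = 3 − 1 = 2 completes the 3 down.
Given what's placed, R2C1 must be 7 to fit the 13 across and 16 down.
R2C2 = 13 − 9 = 4 completes the 13 across.
R1C1 = 16 − 7 = 9 completes the 16 down.
R1C2 = 16 − 10 = 6 completes the 16 across.

7, 4, 2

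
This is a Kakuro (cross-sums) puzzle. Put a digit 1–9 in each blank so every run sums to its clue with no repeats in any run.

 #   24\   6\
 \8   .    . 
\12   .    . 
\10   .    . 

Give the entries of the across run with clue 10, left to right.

24 in 3 cells must be {7,8,9}; 6 in 3 cells must be {1,2,3}.
The 8 across and the 24 down share only 7, so R1C1 = 7.
R1C2 = 8 − 7 = 1 completes the 8 across.
Given what's placed, R2C2 must be 3 to fit the 12 across and 6 down.
R3C2 = 6 − 4 = 2 completes the 6 down.
R2C1 = 12 − 3 = 9 completes the 12 across.
R3C1 = 10 − 2 = 8 completes the 10 across.

8 2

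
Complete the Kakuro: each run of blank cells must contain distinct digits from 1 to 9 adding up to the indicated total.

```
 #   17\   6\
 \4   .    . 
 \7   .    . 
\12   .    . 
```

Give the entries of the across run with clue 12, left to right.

4 in 2 cells must be {1,3}; 6 in 3 cells must be {1,2,3}.
The 12 across and the 6 down share only 3, so R3C2 = 3.
Given what's placed, R1C2 must be 1 to fit the 4 across and 6 down.
R2C2 = 6 − 4 = 2 completes the 6 down.
R3C1 = 12 − 3 = 9 completes the 12 across.
R1C1 = 4 − 1 = 3 completes the 4 across.
R2C1 = 7 − 2 = 5 completes the 7 across.

9 3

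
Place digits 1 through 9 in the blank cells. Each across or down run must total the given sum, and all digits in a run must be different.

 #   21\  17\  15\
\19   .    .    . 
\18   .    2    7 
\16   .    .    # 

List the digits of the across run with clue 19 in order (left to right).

16 in 2 cells must be {7,9}.
R1C3 = 15 − 7 = 8 completes the 15 down.
R2C1 = 18 − 9 = 9 completes the 18 across.
R3C1 = 7: the only remaining digit allowed by both the 16 across and the 21 down.
R3C2 = 16 − 7 = 9 completes the 16 across.
R1C1 = 21 − 16 = 5 completes the 21 down.
R1C2 = 19 − 13 = 6 completes the 19 across.

5 6 8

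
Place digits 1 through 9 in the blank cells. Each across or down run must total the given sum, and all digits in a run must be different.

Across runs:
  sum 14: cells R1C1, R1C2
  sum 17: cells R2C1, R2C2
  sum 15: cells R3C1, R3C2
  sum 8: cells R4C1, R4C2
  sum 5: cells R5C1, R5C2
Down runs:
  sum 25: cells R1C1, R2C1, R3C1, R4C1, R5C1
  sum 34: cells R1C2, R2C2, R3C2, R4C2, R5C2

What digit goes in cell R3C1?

17 in 2 cells must be {8,9}; 34 in 5 cells must be {4,6,7,8,9}.
Only 4 fits R5C2 under both its across sum 5 and down sum 34.
R5C1 = 5 − 4 = 1 completes the 5 across.
Nothing is forced directly, so branch on R4C2, whose candidates are 6 or 7. If R4C2 = 7: then R4C1 would have to be in {1} for the 8 across but in {2,3,4,5,6,7,8,9} for the 25 down — contradiction. So R4C2 = 6.
R4C1 = 8 − 6 = 2 completes the 8 across.
No cell is forced outright now. R1C2 can only be 8 or 9 (the digits allowed by both its 14 across and its 34 down). If R1C2 = 8: that forces R1C1 = 6, R2C1 = 9, after which R2C2 would have to be in {8} for the 17 across but in {7,9} for the 34 down — contradiction. So R1C2 = 9.
R1C1 = 14 − 9 = 5 completes the 14 across.
Given what's placed, R2C2 must be 8 to fit the 17 across and 34 down.
R3C2 = 34 − 27 = 7 completes the 34 down.
R2C1 = 17 − 8 = 9 completes the 17 across.
R3C1 = 15 − 7 = 8 completes the 15 across.

8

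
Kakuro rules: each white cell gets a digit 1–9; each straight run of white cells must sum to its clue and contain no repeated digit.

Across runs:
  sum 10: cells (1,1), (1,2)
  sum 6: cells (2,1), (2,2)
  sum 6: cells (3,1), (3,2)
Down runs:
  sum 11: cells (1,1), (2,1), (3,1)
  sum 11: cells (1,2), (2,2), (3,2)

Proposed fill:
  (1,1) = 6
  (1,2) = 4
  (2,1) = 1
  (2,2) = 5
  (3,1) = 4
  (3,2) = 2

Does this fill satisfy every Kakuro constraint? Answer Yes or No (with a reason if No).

Yes

Across: 6+4=10; 1+5=6; 4+2=6. Down: 6+1+4=11; 4+5+2=11. No digit repeats within any run.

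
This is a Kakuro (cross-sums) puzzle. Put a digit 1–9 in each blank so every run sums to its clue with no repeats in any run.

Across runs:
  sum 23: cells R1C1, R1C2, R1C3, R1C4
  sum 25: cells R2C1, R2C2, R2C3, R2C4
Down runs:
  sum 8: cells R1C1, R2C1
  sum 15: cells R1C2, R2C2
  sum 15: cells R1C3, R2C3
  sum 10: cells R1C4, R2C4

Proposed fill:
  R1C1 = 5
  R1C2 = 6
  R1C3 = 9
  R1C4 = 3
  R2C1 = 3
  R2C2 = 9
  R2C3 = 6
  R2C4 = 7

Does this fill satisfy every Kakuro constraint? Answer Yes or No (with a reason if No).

Across: 5+6+9+3=23; 3+9+6+7=25. Down: 5+3=8; 6+9=15; 9+6=15; 3+7=10. No digit repeats within any run.

Yes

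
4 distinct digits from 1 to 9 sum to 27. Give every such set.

{3,7,8,9}; {4,6,8,9}; {5,6,7,9}

4 distinct digits from 1–9 sum between 10 and 30.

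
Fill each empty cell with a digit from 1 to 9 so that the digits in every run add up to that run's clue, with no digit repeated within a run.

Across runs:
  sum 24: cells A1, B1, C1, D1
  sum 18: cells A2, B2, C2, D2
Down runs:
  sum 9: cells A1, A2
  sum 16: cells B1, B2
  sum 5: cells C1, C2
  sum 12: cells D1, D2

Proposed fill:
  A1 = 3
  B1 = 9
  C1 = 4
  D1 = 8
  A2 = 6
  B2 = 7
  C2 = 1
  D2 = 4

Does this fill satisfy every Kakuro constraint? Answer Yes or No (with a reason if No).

Across: 3+9+4+8=24; 6+7+1+4=18. Down: 3+6=9; 9+7=16; 4+1=5; 8+4=12. No digit repeats within any run.

Yes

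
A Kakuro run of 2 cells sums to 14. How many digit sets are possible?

2

2 distinct digits from 1–9 sum between 3 and 17.
Enumerating: {5,9}, {6,8}.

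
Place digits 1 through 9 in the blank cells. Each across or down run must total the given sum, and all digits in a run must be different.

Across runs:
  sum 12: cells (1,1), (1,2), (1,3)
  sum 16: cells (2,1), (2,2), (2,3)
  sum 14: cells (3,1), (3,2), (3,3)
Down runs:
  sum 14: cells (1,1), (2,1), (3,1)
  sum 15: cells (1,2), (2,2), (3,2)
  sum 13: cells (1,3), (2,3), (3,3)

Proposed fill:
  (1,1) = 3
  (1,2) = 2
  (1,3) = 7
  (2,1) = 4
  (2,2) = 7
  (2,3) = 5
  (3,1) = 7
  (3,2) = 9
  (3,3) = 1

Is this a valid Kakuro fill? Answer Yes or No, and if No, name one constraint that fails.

No — the down run (1,2)–(3,2) sums to 18, not 15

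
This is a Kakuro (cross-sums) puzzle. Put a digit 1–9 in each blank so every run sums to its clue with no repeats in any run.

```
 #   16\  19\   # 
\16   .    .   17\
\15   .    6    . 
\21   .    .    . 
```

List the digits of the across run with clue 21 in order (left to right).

8 4 9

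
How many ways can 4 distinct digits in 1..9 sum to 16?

4 distinct digits from 1–9 sum between 10 and 30.

8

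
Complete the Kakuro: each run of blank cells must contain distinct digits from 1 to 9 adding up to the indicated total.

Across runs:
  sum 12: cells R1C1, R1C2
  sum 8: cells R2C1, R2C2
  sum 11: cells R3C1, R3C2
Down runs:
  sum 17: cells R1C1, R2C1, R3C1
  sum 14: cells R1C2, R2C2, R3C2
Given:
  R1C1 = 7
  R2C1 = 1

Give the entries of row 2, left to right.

R1C2 = 12 − 7 = 5 completes the 12 across.
R2C2 = 8 − 1 = 7 completes the 8 across.
R3C1 = 17 − 8 = 9 completes the 17 down.
R3C2 = 11 − 9 = 2 completes the 11 across.

1, 7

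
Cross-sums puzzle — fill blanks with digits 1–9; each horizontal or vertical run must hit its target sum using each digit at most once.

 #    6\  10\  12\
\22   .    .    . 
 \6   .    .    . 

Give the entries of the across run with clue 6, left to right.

6 in 3 cells must be {1,2,3}.
The 22 across and the 6 down share only 5, so R1C1 = 5.
R2C1 = 6 − 5 = 1 completes the 6 down.
Given what's placed, R2C3 must be 3 to fit the 6 across and 12 down.
R1C3 = 12 − 3 = 9 completes the 12 down.
R2C2 = 6 − 4 = 2 completes the 6 across.
R1C2 = 22 − 14 = 8 completes the 22 across.

1 2 3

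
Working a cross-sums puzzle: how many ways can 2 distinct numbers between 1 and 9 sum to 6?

2 distinct digits from 1–9 sum between 3 and 17.
Enumerating: {1,5}, {2,4}.

2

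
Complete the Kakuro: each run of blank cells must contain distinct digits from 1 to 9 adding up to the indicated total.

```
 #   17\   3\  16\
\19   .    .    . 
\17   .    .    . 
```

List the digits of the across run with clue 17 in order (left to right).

17 in 2 cells must be {8,9}; 3 in 2 cells must be {1,2}; 16 in 2 cells must be {7,9}.
The 19 across and the 3 down share only 2, so R1C2 = 2.
Given what's placed, R1C3 must be 9 to fit the 19 across and 16 down.
R2C2 = 3 − 2 = 1 completes the 3 down.
R2C3 = 16 − 9 = 7 completes the 16 down.
R1C1 = 19 − 11 = 8 completes the 19 across.
R2C1 = 17 − 8 = 9 completes the 17 across.

9, 1, 7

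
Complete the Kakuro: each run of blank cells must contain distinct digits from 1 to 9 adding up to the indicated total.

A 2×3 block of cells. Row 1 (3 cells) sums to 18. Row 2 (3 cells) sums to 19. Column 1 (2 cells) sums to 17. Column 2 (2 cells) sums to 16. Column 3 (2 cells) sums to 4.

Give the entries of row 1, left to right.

17 in 2 cells must be {8,9}; 16 in 2 cells must be {7,9}; 4 in 2 cells must be {1,3}.
The 19 across and the 4 down share only 3, so (2,3) = 3.
(1,3) = 4 − 3 = 1 completes the 4 down.
Given what's placed, (2,1) must be 9 to fit the 19 across and 17 down.
(2,2) = 19 − 12 = 7 completes the 19 across.
(1,1) = 17 − 9 = 8 completes the 17 down.
(1,2) = 18 − 9 = 9 completes the 18 across.

8, 9, 1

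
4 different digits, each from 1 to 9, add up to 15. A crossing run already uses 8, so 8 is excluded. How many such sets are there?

5

4 distinct digits from 1–9 sum between 10 and 30.
Dropping sets that contain 8.
Enumerating: {1,2,3,9}, {1,2,5,7}, {1,3,4,7}, {1,3,5,6}, {2,3,4,6}.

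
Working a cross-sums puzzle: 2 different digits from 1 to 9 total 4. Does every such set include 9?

The only way to make 4 from 2 distinct digits is {1,3}, which does not contain 9.

No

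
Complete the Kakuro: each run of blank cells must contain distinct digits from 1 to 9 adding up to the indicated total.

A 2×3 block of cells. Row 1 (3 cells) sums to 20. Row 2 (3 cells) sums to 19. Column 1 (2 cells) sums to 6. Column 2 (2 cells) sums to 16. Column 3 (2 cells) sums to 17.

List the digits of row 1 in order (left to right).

4, 7, 9

16 in 2 cells must be {7,9}; 17 in 2 cells must be {8,9}.
Nothing is forced directly, so branch on (1,1), whose candidates are 4 or 5. If (1,1) = 5: then (2,1) would have to be in {2,3,4,5,6,7,8,9} for the 19 across but in {1} for the 6 down — contradiction. So (1,1) = 4.
Given what's placed, (1,3) must be 9 to fit the 20 across and 17 down.
(2,1) = 6 − 4 = 2 completes the 6 down.
(2,2) = 9: the only remaining digit allowed by both the 19 across and the 16 down.
(2,3) = 19 − 11 = 8 completes the 19 across.
(1,2) = 20 − 13 = 7 completes the 20 across.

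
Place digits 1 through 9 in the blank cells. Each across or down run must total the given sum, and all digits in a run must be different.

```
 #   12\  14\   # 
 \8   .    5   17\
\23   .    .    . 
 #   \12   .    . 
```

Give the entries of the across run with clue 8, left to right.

3 5

23 in 3 cells must be {6,8,9}; 17 in 2 cells must be {8,9}.
R1C1 = 8 − 5 = 3 completes the 8 across.
R2C1 = 12 − 3 = 9 completes the 12 down.
R2C3 = 8: the only remaining digit allowed by both the 23 across and the 17 down.
R3C3 = 17 − 8 = 9 completes the 17 down.
R2C2 = 23 − 17 = 6 completes the 23 across.
R3C2 = 12 − 9 = 3 completes the 12 across.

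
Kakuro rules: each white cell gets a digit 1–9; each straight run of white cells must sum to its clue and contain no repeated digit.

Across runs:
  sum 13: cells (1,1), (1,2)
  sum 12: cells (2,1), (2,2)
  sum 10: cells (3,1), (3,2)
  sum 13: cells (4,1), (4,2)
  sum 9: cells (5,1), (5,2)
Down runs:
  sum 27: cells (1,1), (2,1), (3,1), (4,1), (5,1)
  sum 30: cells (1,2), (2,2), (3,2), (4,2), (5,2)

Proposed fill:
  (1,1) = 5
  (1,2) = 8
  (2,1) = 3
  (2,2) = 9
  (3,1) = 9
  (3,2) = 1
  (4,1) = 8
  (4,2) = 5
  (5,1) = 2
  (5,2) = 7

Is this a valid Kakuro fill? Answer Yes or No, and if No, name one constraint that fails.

Yes

Across: 5+8=13; 3+9=12; 9+1=10; 8+5=13; 2+7=9. Down: 5+3+9+8+2=27; 8+9+1+5+7=30. No digit repeats within any run.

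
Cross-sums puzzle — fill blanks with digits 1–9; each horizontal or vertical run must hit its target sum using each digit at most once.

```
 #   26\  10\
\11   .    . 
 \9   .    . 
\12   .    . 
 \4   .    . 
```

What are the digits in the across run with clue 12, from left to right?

8 4

4 in 2 cells must be {1,3}; 10 in 4 cells must be {1,2,3,4}.
Only 3 fits R4C1 under both its across sum 4 and down sum 26.
R4C2 = 4 − 3 = 1 completes the 4 across.
Nothing is forced directly, so branch on R2C1, whose candidates are 6 or 8. If R2C1 = 8: then R2C2 would have to be in {1} for the 9 across but in {2,3,4} for the 10 down — contradiction. So R2C1 = 6.
R2C2 = 9 − 6 = 3 completes the 9 across.
R3C2 = 4: the only remaining digit allowed by both the 12 across and the 10 down.
R1C2 = 10 − 8 = 2 completes the 10 down.
R3C1 = 12 − 4 = 8 completes the 12 across.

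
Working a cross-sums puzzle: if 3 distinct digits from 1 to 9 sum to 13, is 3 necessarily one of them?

Counterexample: {1,4,8} sums to 13 without using 3.

No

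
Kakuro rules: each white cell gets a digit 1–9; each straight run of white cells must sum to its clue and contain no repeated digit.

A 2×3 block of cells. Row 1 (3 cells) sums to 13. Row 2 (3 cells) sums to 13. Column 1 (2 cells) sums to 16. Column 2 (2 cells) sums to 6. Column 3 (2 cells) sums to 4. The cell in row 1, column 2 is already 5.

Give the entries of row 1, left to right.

16 in 2 cells must be {7,9}; 4 in 2 cells must be {1,3}.
Given what's placed, (1,1) must be 7 to fit the 13 across and 16 down.
(1,3) = 13 − 12 = 1 completes the 13 across.
(2,1) = 16 − 7 = 9 completes the 16 down.
(2,2) = 6 − 5 = 1 completes the 6 down.
(2,3) = 13 − 10 = 3 completes the 13 across.

7, 5, 1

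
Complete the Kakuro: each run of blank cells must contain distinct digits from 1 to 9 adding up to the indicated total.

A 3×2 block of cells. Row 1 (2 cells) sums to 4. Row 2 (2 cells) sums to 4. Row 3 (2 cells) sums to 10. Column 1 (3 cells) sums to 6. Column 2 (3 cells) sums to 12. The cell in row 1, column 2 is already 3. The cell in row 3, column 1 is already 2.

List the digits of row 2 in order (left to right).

3, 1

4 in 2 cells must be {1,3}; 6 in 3 cells must be {1,2,3}.
(1,1) = 4 − 3 = 1 completes the 4 across.
(2,1) = 6 − 3 = 3 completes the 6 down.
(2,2) = 4 − 3 = 1 completes the 4 across.
(3,2) = 10 − 2 = 8 completes the 10 across.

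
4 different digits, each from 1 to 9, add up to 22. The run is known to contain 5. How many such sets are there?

5

4 distinct digits from 1–9 sum between 10 and 30.
Keeping only sets containing 5.
Enumerating: {1,5,7,9}, {2,5,6,9}, {2,5,7,8}, {3,5,6,8}, {4,5,6,7}.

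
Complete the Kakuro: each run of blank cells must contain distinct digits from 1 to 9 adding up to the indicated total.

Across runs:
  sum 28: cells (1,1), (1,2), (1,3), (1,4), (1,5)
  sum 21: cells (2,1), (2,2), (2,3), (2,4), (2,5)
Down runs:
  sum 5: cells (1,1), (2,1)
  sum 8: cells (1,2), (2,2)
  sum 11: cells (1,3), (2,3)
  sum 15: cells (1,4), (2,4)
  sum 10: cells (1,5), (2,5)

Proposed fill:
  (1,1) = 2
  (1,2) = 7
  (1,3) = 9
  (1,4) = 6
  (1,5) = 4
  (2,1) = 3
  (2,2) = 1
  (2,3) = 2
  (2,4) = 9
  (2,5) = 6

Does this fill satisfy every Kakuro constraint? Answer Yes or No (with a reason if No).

Yes

Across: 2+7+9+6+4=28; 3+1+2+9+6=21. Down: 2+3=5; 7+1=8; 9+2=11; 6+9=15; 4+6=10. No digit repeats within any run.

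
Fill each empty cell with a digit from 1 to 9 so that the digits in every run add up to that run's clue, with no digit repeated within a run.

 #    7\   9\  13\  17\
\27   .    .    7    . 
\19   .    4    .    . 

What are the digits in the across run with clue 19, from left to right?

17 in 2 cells must be {8,9}.
R1C2 = 9 − 4 = 5 completes the 9 down.
R1C4 = 9: the only remaining digit allowed by both the 27 across and the 17 down.
R2C3 = 13 − 7 = 6 completes the 13 down.
R2C4 = 17 − 9 = 8 completes the 17 down.
R1C1 = 27 − 21 = 6 completes the 27 across.
R2C1 = 19 − 18 = 1 completes the 19 across.

1, 4, 6, 8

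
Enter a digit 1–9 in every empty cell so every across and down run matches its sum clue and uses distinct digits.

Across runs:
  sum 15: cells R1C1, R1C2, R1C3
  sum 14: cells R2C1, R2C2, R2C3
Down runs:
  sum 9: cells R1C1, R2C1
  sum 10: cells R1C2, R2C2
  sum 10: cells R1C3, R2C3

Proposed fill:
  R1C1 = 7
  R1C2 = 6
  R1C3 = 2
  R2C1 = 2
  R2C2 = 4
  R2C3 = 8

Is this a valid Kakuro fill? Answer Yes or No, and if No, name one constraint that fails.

Yes

Across: 7+6+2=15; 2+4+8=14. Down: 7+2=9; 6+4=10; 2+8=10. No digit repeats within any run.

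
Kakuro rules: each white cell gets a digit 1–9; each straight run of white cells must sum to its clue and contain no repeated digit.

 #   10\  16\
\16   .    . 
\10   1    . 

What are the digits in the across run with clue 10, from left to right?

1, 9

16 in 2 cells must be {7,9}.
R1C1 = 10 − 1 = 9 completes the 10 down.
R1C2 = 16 − 9 = 7 completes the 16 across.
R2C2 = 10 − 1 = 9 completes the 10 across.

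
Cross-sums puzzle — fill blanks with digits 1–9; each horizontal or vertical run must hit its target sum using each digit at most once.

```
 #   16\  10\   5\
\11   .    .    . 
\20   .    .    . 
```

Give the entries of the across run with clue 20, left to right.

16 in 2 cells must be {7,9}.
The 11 across and the 16 down share only 7, so R1C1 = 7.
R2C1 = 16 − 7 = 9 completes the 16 down.
Nothing is forced directly, so branch on R2C3, whose candidates are 3 or 4. If R2C3 = 3: then R1C3 would have to be in {1,3} for the 11 across but in {2} for the 5 down — contradiction. So R2C3 = 4.
R1C3 = 5 − 4 = 1 completes the 5 down.
R2C2 = 20 − 13 = 7 completes the 20 across.
R1C2 = 11 − 8 = 3 completes the 11 across.

9 7 4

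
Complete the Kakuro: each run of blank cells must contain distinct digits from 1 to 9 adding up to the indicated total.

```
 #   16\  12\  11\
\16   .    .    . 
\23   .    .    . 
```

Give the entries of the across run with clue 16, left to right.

7, 4, 5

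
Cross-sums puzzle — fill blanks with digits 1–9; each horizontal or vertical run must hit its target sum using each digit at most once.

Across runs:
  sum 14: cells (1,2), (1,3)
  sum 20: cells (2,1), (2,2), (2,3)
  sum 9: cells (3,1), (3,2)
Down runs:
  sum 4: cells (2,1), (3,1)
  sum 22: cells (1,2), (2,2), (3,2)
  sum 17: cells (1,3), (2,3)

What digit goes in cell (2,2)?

4 in 2 cells must be {1,3}; 17 in 2 cells must be {8,9}.
The 20 across and the 4 down share only 3, so (2,1) = 3.
(3,1) = 4 − 3 = 1 completes the 4 down.
(3,2) = 9 − 1 = 8 completes the 9 across.
(2,2) = 9: the only remaining digit allowed by both the 20 across and the 22 down.
(2,3) = 20 − 12 = 8 completes the 20 across.
(1,2) = 22 − 17 = 5 completes the 22 down.
(1,3) = 14 − 5 = 9 completes the 14 across.

9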